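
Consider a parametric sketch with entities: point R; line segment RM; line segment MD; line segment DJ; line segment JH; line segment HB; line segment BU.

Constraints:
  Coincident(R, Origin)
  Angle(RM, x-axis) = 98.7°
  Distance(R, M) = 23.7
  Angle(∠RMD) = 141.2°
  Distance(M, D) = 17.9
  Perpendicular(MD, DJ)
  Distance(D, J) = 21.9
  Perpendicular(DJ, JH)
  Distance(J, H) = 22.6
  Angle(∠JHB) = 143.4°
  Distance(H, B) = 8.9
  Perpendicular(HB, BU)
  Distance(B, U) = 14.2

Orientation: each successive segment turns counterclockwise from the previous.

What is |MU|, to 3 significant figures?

6.20

R is at the origin; RM runs at 98.7° with length 23.7, so M = (-3.58, 23.4). ∠RMD = 141.2° gives MD at 138° from the x-axis; with |MD| = 17.9, D = (-16.8, 35.5). MD is perpendicular to DJ, so DJ runs at -132°; with |DJ| = 21.9, J = (-31.6, 19.4). DJ is perpendicular to JH, so JH runs at -42.5°; with |JH| = 22.6, H = (-14.9, 4.11). ∠JHB = 143.4° gives HB at -5.90° from the x-axis; with |HB| = 8.9, B = (-6.06, 3.19). HB ⟂ BU, so BU runs at 84.1°; with |BU| = 14.2, U = (-4.60, 17.3). Then |MU| = |U − M| = 6.20.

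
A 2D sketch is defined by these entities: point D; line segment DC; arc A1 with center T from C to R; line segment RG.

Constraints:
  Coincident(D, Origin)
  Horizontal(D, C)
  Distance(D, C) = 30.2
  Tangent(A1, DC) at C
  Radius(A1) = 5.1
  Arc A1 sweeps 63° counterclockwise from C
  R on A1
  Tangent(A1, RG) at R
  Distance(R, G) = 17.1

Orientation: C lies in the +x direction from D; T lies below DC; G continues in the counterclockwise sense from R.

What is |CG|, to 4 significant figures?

21.82

D is at the origin; D and C share the same y with |DC| = 30.2 and C on the +x side, so C = (30.20, 0.000). Tangency of A1 to DC means the radius TC is perpendicular to DC, so T = C + (0, -5.1) = (30.20, -5.100). On A1, C sits at bearing 90° from T; a 63° counterclockwise sweep puts R at bearing 153°, so R = T + 5.1·(cos 153°, sin 153°) = (25.66, -2.785). Tangency of A1 to RG means the radius TR is perpendicular to RG, so RG runs along (−sin 153°, cos 153°); with |RG| = 17.1, G = (17.89, -18.02). Then |CG| = |G − C| = 21.82.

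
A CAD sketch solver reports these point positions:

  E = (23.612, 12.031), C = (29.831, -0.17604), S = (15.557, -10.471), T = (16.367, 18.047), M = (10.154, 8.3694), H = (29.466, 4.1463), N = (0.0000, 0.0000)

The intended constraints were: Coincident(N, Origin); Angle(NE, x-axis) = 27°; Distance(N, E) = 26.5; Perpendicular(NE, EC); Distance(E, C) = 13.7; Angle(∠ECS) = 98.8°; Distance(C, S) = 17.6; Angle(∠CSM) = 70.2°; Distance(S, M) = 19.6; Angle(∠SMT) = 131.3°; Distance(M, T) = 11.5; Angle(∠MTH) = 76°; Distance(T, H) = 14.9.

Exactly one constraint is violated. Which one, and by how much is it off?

Distance(T, H) = 14.9 — off by 4.20.

N = (0.00, 0.00) ✓; NE at 27.00° ✓; |NE| = 26.50 ✓; ∠(NE, EC) = 90.00° ✓; |EC| = 13.70 ✓; ∠ECS = 98.80° ✓; |CS| = 17.60 ✓; ∠CSM = 70.20° ✓; |SM| = 19.60 ✓; ∠SMT = 131.3° ✓; |MT| = 11.50 ✓; ∠MTH = 76.00° ✓; |TH| = 19.10 ✗.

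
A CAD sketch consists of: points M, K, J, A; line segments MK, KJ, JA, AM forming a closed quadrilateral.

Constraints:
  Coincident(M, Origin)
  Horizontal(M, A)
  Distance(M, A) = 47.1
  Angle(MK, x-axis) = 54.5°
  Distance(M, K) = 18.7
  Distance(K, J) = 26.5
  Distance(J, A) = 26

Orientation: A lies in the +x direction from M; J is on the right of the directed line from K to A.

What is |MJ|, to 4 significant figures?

24.12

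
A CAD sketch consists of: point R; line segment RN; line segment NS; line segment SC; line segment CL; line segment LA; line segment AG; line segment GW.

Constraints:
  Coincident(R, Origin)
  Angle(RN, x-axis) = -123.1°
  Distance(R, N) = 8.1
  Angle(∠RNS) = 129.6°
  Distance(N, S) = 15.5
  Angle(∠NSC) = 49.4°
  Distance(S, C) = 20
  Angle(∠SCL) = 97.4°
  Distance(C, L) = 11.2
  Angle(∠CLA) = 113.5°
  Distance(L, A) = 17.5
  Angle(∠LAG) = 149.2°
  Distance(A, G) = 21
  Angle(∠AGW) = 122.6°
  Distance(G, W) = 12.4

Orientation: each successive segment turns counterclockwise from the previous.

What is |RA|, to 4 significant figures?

14.49

∠SCL = 97.4° gives CL at 140.5° from the x-axis; with |CL| = 11.2, L = (2.172, 2.482). ∠CLA = 113.5° gives LA at -153.0° from the x-axis; with |LA| = 17.5, A = (-13.42, -5.463). Then |RA| = |A − R| = 14.49.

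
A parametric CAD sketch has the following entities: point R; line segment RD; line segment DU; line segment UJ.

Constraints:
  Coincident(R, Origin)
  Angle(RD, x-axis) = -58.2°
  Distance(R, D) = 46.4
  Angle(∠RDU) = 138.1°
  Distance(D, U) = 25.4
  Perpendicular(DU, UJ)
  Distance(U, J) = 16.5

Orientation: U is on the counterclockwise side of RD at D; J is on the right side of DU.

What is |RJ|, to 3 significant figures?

76.5

∠RDU = 138.1°, so DU runs at -58.2° + (180° − 138.1°) = -16.3° from the x-axis; with |DU| = 25.4, U = D + 25.4·(cos -16.3°, sin -16.3°) = (48.8, -46.6). DU ⟂ UJ; with |UJ| = 16.5 on the right of DU, J = U + 16.5·(-0.281, -0.960) = (44.2, -62.4). Then |RJ| = |J − R| = 76.5.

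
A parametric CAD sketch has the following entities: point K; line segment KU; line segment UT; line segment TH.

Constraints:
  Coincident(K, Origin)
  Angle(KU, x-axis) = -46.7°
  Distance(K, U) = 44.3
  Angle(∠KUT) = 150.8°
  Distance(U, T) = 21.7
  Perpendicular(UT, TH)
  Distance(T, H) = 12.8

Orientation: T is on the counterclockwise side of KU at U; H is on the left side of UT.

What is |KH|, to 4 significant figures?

61.01

K is at the origin; KU runs at -46.7° with length 44.3, so U = 44.3·(cos -46.7°, sin -46.7°) = (30.38, -32.24). ∠KUT = 150.8°, so UT runs at -46.7° + (180° − 150.8°) = -17.50° from the x-axis; with |UT| = 21.7, T = U + 21.7·(cos -17.50°, sin -17.50°) = (51.08, -38.77). UT ⟂ TH; with |TH| = 12.8 on the left of UT, H = T + 12.8·(0.3007, 0.9537) = (54.93, -26.56). Then |KH| = |H − K| = 61.01.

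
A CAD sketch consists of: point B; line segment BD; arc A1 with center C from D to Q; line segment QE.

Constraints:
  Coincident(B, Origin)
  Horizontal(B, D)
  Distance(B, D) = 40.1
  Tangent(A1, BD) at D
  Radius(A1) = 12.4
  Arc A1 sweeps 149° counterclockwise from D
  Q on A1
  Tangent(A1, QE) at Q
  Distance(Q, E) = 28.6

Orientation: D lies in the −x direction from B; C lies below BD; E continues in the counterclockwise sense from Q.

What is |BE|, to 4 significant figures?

43.69

B is at the origin; B and D share the same y with |BD| = 40.1 and D on the −x side, so D = (-40.10, 0.000). A1 meets BD tangentially, so CD is at right angles to BD, so C = D + (0, -12.4) = (-40.10, -12.40). On A1, D sits at bearing 90° from C; a 149° counterclockwise sweep puts Q at bearing 239°, so Q = C + 12.4·(cos 239°, sin 239°) = (-46.49, -23.03). Since A1 is tangent to QE there, CQ ⟂ QE, so QE runs along (−sin 239°, cos 239°); with |QE| = 28.6, E = (-21.97, -37.76). Then |BE| = |E − B| = 43.69.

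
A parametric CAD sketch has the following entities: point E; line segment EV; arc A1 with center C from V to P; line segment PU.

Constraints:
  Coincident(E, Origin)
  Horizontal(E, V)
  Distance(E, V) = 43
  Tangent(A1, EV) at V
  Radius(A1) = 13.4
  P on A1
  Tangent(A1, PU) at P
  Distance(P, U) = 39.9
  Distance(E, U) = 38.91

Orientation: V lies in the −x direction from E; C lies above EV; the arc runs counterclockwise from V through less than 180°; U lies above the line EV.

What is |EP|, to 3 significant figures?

32.6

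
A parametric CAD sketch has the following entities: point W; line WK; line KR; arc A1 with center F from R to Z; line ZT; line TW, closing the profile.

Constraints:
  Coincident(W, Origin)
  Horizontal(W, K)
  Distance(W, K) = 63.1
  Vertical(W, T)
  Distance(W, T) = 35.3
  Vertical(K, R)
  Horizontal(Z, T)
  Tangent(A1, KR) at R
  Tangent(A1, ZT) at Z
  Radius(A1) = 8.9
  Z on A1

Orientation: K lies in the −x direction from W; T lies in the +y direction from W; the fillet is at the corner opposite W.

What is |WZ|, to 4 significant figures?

64.68

W is at the origin; WK is horizontal with |WK| = 63.1 and K on the −x side, so K = (-63.10, 0.000). W and T share the same x with |WT| = 35.3 and T on the +y side, so T = (0.000, 35.30). The virtual corner opposite W is at (-63.10, 35.30). Since A1 is tangent to KR there, FR ⟂ KR and tangency of A1 to ZT means the radius FZ is perpendicular to ZT, with radius 8.9, so the center F sits 8.9 in from both sides at F = (-54.20, 26.40). That places the tangent points at R = (-63.10, 26.40) on KR and Z = (-54.20, 35.30) on ZT. Then |WZ| = |Z − W| = 64.68.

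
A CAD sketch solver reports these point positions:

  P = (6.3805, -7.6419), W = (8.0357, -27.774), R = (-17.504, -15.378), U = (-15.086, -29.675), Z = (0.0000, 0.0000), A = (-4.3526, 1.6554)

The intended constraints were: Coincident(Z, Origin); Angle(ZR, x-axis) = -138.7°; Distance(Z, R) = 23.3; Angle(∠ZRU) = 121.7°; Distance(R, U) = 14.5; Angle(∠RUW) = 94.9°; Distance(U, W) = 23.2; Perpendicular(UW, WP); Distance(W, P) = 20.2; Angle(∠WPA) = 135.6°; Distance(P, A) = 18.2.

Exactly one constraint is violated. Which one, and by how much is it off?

Distance(P, A) = 18.2 — off by 4.00.

Z = (0.00, 0.00) ✓; ZR at -138.7° ✓; |ZR| = 23.30 ✓; ∠ZRU = 121.7° ✓; |RU| = 14.50 ✓; ∠RUW = 94.90° ✓; |UW| = 23.20 ✓; ∠(UW, WP) = 90.00° ✓; |WP| = 20.20 ✓; ∠WPA = 135.6° ✓; |PA| = 14.20 ✗.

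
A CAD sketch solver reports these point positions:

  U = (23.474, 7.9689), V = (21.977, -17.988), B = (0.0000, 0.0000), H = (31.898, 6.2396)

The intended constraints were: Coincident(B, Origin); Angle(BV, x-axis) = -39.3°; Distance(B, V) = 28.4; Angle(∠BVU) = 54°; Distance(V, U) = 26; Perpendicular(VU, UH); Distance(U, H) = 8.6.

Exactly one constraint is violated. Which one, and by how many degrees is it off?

Perpendicular(VU, UH) — off by 8.30°.

B = (0.00, 0.00) ✓; BV at -39.30° ✓; |BV| = 28.40 ✓; ∠BVU = 54.00° ✓; |VU| = 26.00 ✓; ∠(VU, UH) = 98.30° ✗; |UH| = 8.600 ✓.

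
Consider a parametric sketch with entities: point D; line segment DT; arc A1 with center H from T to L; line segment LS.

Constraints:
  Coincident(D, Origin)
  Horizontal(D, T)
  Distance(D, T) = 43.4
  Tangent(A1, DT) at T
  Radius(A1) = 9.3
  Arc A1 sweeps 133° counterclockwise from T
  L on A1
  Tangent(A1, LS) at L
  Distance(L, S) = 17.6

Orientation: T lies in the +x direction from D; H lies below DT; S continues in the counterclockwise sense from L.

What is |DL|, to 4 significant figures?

39.80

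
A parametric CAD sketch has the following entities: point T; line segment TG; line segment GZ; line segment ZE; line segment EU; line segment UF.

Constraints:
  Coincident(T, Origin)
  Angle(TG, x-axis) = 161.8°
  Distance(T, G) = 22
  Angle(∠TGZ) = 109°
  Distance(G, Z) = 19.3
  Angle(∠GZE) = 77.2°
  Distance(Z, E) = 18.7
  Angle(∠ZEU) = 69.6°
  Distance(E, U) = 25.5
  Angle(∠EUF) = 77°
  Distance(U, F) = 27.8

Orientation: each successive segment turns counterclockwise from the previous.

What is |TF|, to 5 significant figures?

41.503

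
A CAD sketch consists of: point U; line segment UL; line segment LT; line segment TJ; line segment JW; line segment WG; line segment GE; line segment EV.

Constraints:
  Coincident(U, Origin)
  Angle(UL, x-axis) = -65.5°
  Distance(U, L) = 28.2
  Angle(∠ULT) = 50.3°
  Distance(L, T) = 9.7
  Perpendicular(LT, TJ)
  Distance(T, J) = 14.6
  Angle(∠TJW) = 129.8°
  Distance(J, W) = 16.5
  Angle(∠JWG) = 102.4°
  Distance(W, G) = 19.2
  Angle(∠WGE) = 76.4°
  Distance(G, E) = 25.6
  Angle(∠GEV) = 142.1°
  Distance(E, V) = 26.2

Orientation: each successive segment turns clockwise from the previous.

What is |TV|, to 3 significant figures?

18.6

U is at the origin; UL runs at -65.5° with length 28.2, so L = (11.7, -25.7). ∠ULT = 50.3° gives LT at 165° from the x-axis; with |LT| = 9.7, T = (2.33, -23.1). LT is perpendicular to TJ, so TJ runs at 74.8°; with |TJ| = 14.6, J = (6.16, -9.03). ∠TJW = 129.8° gives JW at 24.6° from the x-axis; with |JW| = 16.5, W = (21.2, -2.16). ∠JWG = 102.4° gives WG at -53.0° from the x-axis; with |WG| = 19.2, G = (32.7, -17.5). ∠WGE = 76.4° gives GE at -157° from the x-axis; with |GE| = 25.6, E = (9.22, -27.7). ∠GEV = 142.1° gives EV at 166° from the x-axis; with |EV| = 26.2, V = (-16.1, -21.1). Then |TV| = |V − T| = 18.6.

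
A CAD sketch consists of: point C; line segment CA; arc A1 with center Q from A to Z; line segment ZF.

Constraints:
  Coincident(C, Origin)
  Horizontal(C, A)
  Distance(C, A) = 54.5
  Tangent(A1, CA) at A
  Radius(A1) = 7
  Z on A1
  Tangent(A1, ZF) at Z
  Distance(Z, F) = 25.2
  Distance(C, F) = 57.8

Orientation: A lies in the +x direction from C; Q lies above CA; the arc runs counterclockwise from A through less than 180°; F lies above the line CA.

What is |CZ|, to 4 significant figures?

61.46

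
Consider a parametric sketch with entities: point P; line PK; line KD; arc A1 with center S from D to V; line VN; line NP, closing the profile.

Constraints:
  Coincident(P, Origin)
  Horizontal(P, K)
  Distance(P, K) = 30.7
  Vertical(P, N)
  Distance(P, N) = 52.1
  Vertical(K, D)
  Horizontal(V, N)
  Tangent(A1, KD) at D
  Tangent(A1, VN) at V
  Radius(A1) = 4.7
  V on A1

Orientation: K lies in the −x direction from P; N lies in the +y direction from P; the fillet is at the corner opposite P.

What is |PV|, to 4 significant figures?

58.23

The virtual corner opposite P is at (-30.70, 52.10). The tangent condition forces SD to be normal to KD and since A1 is tangent to VN there, SV ⟂ VN, with radius 4.7, so the center S sits 4.7 in from both sides at S = (-26.00, 47.40). That places the tangent points at D = (-30.70, 47.40) on KD and V = (-26.00, 52.10) on VN. Then |PV| = |V − P| = 58.23.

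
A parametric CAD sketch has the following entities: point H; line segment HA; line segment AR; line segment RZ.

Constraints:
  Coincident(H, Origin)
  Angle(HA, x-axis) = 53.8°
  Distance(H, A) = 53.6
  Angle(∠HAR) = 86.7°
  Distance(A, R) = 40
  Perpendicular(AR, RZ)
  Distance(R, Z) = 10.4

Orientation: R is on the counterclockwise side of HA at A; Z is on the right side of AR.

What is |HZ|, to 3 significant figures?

73.8

∠HAR = 86.7°, so AR runs at 53.8° + (180° − 86.7°) = 147° from the x-axis; with |AR| = 40.0, R = A + 40.0·(cos 147°, sin 147°) = (-1.93, 65.0). The perpendicularity gives RZ at right angles to AR; with |RZ| = 10.4 on the right of AR, Z = R + 10.4·(0.543, 0.840) = (3.72, 73.7). Then |HZ| = |Z − H| = 73.8.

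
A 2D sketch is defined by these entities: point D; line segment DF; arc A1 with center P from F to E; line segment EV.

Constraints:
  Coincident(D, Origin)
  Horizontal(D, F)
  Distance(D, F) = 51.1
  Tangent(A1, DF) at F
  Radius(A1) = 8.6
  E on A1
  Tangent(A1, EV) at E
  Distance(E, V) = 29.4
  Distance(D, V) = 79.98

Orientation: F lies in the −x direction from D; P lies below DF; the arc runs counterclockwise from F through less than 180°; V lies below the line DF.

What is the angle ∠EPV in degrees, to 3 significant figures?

73.7°

Checks: |PE| = 8.600 ✓; ∠(PE, EV) = 90.00° ✓; |EV| = 29.40 ✓; |DV| = 79.98 ✓.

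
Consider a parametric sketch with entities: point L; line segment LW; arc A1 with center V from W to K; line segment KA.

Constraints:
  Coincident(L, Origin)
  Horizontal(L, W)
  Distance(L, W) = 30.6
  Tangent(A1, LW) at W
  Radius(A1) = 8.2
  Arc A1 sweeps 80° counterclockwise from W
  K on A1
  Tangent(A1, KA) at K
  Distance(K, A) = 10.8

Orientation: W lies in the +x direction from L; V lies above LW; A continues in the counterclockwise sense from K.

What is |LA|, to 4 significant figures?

44.13

On A1, W sits at bearing -90° from V; an 80° counterclockwise sweep puts K at bearing -10°, so K = V + 8.2·(cos -10°, sin -10°) = (38.68, 6.776). Since A1 is tangent to KA there, VK ⟂ KA, so KA runs along (−sin -10°, cos -10°); with |KA| = 10.8, A = (40.55, 17.41). Then |LA| = |A − L| = 44.13.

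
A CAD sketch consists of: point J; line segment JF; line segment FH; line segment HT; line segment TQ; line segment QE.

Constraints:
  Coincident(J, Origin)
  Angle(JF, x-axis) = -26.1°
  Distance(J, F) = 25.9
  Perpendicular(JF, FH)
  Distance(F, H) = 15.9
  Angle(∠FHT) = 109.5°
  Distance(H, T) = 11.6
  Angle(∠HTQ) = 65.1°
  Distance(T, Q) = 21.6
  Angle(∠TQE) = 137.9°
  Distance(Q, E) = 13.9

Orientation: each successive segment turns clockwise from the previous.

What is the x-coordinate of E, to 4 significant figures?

29.36

∠HTQ = 65.1° gives TQ at 58.50° from the x-axis; with |TQ| = 21.6, Q = (16.03, -5.923). ∠TQE = 137.9° gives QE at 16.40° from the x-axis; with |QE| = 13.9, E = (29.36, -1.998). So E.x = 29.36.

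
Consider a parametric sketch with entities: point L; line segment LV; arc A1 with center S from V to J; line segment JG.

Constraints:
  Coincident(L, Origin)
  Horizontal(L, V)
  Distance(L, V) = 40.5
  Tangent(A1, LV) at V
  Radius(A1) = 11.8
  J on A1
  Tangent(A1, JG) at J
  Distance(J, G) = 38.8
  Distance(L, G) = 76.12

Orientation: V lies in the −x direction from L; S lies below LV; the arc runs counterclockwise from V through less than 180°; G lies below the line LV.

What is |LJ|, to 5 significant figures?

52.975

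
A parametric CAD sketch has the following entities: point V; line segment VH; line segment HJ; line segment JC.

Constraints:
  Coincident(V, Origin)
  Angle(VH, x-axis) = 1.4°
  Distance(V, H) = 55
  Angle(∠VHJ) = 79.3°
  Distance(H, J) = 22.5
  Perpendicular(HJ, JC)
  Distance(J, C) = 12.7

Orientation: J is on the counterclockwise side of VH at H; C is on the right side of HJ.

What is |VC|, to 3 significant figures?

67.9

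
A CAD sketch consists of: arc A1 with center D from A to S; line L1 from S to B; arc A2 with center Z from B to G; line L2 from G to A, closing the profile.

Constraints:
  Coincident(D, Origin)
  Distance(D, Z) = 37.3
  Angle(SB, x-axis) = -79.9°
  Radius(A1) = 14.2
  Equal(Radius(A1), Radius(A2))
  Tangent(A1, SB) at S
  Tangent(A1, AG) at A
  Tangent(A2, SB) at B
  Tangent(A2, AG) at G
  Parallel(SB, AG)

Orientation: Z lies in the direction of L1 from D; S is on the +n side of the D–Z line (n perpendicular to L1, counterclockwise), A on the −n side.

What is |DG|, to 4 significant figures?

39.91

Tangency of A1 to both parallel lines with radius 14.2 puts S and A at D ± 14.2·n: S = (13.98, 2.490), A = (-13.98, -2.490). Equal radii place B and G the same way about Z: B = Z + 14.2·n = (20.52, -34.23), G = Z − 14.2·n = (-7.439, -39.21). Then |DG| = |G − D| = 39.91.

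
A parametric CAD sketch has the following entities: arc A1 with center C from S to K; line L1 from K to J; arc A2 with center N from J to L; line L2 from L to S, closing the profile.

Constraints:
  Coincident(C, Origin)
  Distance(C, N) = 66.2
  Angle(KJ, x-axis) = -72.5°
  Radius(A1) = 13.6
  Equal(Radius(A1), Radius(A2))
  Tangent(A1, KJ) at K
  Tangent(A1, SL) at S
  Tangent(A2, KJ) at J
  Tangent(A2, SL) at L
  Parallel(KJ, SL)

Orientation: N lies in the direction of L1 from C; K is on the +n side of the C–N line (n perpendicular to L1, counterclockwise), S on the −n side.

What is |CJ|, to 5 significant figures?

67.583

The slot axis is L1's direction at -72.5°, so u = (cos -72.5°, sin -72.5°) = (0.30071, -0.95372) and n = (−sin -72.5°, cos -72.5°) = (0.95372, 0.30071). C is at the origin and N lies 66.2 along u from C, so N = 66.2·u = (19.907, -63.136). Tangency of A1 to both parallel lines with radius 13.6 puts K and S at C ± 13.6·n: K = (12.971, 4.0896), S = (-12.971, -4.0896). Equal radii place J and L the same way about N: J = N + 13.6·n = (32.877, -59.046), L = N − 13.6·n = (6.9362, -67.226). Then |CJ| = |J − C| = 67.583.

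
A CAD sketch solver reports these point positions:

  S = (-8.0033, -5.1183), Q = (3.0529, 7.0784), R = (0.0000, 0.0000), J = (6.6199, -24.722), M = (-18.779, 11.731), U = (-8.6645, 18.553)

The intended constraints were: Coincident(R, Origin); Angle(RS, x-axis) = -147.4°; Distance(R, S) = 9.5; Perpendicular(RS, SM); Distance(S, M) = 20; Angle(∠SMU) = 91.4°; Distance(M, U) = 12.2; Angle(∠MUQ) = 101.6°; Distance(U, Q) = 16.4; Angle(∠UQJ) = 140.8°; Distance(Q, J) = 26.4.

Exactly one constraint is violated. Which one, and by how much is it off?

Distance(Q, J) = 26.4 — off by 5.60.

R = (0.00, 0.00) ✓; RS at -147.4° ✓; |RS| = 9.500 ✓; ∠(RS, SM) = 90.00° ✓; |SM| = 20.00 ✓; ∠SMU = 91.40° ✓; |MU| = 12.20 ✓; ∠MUQ = 101.6° ✓; |UQ| = 16.40 ✓; ∠UQJ = 140.8° ✓; |QJ| = 32.00 ✗.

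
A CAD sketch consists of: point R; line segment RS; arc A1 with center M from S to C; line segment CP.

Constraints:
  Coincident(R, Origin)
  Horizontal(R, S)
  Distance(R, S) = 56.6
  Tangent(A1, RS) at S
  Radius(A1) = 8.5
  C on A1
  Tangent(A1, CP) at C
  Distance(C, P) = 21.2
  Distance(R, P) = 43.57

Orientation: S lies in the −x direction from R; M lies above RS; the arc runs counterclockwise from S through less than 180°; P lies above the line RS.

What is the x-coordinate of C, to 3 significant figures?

-49.5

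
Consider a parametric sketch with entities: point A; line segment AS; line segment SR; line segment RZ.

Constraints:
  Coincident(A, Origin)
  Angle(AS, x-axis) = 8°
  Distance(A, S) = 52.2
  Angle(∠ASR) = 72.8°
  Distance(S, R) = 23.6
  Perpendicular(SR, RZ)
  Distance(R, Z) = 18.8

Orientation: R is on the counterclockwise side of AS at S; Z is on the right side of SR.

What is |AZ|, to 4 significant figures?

69.15

A is at the origin; AS runs at 8.0° with length 52.2, so S = 52.2·(cos 8.0°, sin 8.0°) = (51.69, 7.265). ∠ASR = 72.8°, so SR runs at 8.0° + (180° − 72.8°) = 115.2° from the x-axis; with |SR| = 23.6, R = S + 23.6·(cos 115.2°, sin 115.2°) = (41.64, 28.62). The perpendicularity gives RZ at right angles to SR; with |RZ| = 18.8 on the right of SR, Z = R + 18.8·(0.9048, 0.4258) = (58.65, 36.62). Then |AZ| = |Z − A| = 69.15.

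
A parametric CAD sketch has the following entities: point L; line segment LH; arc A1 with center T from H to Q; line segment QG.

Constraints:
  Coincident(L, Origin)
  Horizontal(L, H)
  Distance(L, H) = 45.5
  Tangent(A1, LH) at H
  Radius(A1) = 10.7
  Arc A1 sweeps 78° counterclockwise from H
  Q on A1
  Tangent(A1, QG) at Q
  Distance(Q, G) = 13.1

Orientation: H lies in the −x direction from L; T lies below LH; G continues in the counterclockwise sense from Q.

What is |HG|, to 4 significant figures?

25.04

L is at the origin; LH is horizontal with |LH| = 45.5 and H on the −x side, so H = (-45.50, 0.000). The tangent condition forces TH to be normal to LH, so T = H + (0, -10.7) = (-45.50, -10.70). On A1, H sits at bearing 90° from T; a 78° counterclockwise sweep puts Q at bearing 168°, so Q = T + 10.7·(cos 168°, sin 168°) = (-55.97, -8.475). The tangent condition forces TQ to be normal to QG, so QG runs along (−sin 168°, cos 168°); with |QG| = 13.1, G = (-58.69, -21.29). Then |HG| = |G − H| = 25.04.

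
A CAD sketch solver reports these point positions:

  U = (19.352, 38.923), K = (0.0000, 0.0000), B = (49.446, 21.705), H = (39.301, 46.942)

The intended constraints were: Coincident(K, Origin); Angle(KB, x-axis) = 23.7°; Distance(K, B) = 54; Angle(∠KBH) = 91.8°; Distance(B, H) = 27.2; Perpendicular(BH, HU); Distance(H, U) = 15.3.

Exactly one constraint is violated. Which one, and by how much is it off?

Distance(H, U) = 15.3 — off by 6.20.

K = (0.00, 0.00) ✓; KB at 23.70° ✓; |KB| = 54.00 ✓; ∠KBH = 91.80° ✓; |BH| = 27.20 ✓; ∠(BH, HU) = 90.00° ✓; |HU| = 21.50 ✗.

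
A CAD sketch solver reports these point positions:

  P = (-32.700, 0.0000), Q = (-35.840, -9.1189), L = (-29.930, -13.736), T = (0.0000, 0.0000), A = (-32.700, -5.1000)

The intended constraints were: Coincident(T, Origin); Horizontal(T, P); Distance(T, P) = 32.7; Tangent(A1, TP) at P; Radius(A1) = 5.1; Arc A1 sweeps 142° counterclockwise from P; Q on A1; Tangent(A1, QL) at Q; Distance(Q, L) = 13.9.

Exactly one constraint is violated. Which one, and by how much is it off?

Distance(Q, L) = 13.9 — off by 6.40.

T = (0.00, 0.00) ✓; T.y = 0.00, P.y = 0.00 ✓; |TP| = 32.70 ✓; ∠(AP, PT) = 90.00° ✓; |AP| = 5.100 ✓; bearing(A→Q) − bearing(A→P) = 142.0° ✓; |AQ| = 5.100 ✓; ∠(AQ, QL) = 90.00° ✓; |QL| = 7.500 ✗.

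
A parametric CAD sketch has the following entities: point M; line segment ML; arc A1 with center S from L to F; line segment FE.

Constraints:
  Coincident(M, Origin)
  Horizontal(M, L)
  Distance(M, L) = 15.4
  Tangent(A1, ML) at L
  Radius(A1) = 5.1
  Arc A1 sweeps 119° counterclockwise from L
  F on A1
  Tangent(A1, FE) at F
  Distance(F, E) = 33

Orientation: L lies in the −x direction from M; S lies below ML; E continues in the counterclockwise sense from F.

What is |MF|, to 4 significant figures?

21.26

The tangent condition forces SL to be normal to ML, so S = L + (0, -5.1) = (-15.40, -5.100). On A1, L sits at bearing 90° from S; a 119° counterclockwise sweep puts F at bearing 209°, so F = S + 5.1·(cos 209°, sin 209°) = (-19.86, -7.573). Then |MF| = |F − M| = 21.26.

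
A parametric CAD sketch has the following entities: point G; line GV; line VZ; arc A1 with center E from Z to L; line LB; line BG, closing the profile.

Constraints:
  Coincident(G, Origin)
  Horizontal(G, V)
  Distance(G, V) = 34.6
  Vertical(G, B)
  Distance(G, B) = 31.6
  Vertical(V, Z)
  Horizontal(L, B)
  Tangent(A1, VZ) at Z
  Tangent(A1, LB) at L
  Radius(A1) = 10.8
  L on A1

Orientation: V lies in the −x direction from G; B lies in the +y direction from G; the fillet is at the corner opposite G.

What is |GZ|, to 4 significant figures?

40.37

G is at the origin; GV is horizontal with |GV| = 34.6 and V on the −x side, so V = (-34.60, 0.000). GB is vertical with |GB| = 31.6 and B on the +y side, so B = (0.000, 31.60). The virtual corner opposite G is at (-34.60, 31.60). The tangent condition forces EZ to be normal to VZ and the tangent condition forces EL to be normal to LB, with radius 10.8, so the center E sits 10.8 in from both sides at E = (-23.80, 20.80). That places the tangent points at Z = (-34.60, 20.80) on VZ and L = (-23.80, 31.60) on LB. Then |GZ| = |Z − G| = 40.37.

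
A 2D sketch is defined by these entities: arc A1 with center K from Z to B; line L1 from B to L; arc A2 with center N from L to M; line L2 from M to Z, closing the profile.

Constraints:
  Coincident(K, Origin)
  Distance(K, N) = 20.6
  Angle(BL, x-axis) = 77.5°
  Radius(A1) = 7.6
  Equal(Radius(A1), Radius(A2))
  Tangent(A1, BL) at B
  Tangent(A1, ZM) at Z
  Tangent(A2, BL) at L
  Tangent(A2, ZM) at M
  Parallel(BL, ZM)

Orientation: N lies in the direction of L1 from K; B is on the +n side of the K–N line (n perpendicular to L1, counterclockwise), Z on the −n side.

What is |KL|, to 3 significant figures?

22.0

The slot axis is L1's direction at 77.5°, so u = (cos 77.5°, sin 77.5°) = (0.216, 0.976) and n = (−sin 77.5°, cos 77.5°) = (-0.976, 0.216). K is at the origin and N lies 20.6 along u from K, so N = 20.6·u = (4.46, 20.1). Tangency of A1 to both parallel lines with radius 7.6 puts B and Z at K ± 7.6·n: B = (-7.42, 1.64), Z = (7.42, -1.64). Equal radii place L and M the same way about N: L = N + 7.6·n = (-2.96, 21.8), M = N − 7.6·n = (11.9, 18.5). Then |KL| = |L − K| = 22.0.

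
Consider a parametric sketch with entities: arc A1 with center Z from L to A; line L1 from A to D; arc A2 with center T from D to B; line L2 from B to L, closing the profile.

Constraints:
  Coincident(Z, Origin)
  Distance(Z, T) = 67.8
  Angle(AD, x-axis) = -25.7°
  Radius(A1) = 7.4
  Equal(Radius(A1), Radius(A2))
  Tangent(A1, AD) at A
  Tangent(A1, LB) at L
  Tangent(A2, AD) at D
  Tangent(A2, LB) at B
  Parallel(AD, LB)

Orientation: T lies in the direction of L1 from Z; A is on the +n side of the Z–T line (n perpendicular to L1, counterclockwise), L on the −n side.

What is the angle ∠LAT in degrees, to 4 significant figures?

83.77°

Z is at the origin and T lies 67.8 along u from Z, so T = 67.8·u = (61.09, -29.40). Tangency of A1 to both parallel lines with radius 7.4 puts A and L at Z ± 7.4·n: A = (3.209, 6.668), L = (-3.209, -6.668). Then cos ∠LAT = AL·AT / (|AL||AT|), giving 83.77°.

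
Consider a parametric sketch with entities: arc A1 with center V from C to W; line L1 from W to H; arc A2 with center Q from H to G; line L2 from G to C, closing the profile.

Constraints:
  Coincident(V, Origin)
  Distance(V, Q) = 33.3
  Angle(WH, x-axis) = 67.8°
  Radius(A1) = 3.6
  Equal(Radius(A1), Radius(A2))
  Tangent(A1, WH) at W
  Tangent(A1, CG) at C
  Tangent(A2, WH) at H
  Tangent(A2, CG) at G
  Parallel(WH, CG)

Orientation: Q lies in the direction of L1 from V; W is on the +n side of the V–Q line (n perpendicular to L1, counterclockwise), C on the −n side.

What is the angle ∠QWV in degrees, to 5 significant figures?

83.830°

The slot axis is L1's direction at 67.8°, so u = (cos 67.8°, sin 67.8°) = (0.37784, 0.92587) and n = (−sin 67.8°, cos 67.8°) = (-0.92587, 0.37784). V is at the origin and Q lies 33.3 along u from V, so Q = 33.3·u = (12.582, 30.831). Tangency of A1 to both parallel lines with radius 3.6 puts W and C at V ± 3.6·n: W = (-3.3331, 1.3602), C = (3.3331, -1.3602). Then cos ∠QWV = WQ·WV / (|WQ||WV|), giving 83.830°.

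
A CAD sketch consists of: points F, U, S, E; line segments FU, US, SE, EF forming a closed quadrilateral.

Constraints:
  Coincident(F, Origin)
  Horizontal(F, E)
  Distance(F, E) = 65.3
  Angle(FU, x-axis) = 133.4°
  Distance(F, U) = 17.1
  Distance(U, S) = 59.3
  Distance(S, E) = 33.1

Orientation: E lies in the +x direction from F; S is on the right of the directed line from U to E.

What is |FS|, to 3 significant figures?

42.9

Checks: |US| = 59.30 ✓; |SE| = 33.10 ✓.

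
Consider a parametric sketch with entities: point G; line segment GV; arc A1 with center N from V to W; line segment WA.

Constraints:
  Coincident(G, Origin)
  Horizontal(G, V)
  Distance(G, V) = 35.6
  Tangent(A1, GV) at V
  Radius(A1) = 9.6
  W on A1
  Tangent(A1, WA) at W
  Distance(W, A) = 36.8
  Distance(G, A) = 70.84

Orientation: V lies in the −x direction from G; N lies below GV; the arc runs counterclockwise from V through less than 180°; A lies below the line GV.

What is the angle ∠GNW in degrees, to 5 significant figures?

142.54°

Checks: ∠(NV, VG) = 90.00° ✓; |NV| = 9.600 ✓; |NW| = 9.600 ✓; ∠(NW, WA) = 90.00° ✓; |WA| = 36.80 ✓; |GA| = 70.84 ✓.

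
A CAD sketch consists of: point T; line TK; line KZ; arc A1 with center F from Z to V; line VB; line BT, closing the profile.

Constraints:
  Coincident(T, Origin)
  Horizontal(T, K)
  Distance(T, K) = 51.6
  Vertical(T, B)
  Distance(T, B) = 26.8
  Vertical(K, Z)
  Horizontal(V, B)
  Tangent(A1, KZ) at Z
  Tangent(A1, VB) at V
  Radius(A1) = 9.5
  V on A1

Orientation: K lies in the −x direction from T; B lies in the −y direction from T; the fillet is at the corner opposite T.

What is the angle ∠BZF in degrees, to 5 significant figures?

10.432°

T is at the origin; T and K share the same y with |TK| = 51.6 and K on the −x side, so K = (-51.600, 0.0000). T and B share the same x with |TB| = 26.8 and B on the −y side, so B = (0.0000, -26.800). The virtual corner opposite T is at (-51.600, -26.800). Since A1 is tangent to KZ there, FZ ⟂ KZ and the tangent condition forces FV to be normal to VB, with radius 9.5, so the center F sits 9.5 in from both sides at F = (-42.100, -17.300). That places the tangent points at Z = (-51.600, -17.300) on KZ and V = (-42.100, -26.800) on VB. Then cos ∠BZF = ZB·ZF / (|ZB||ZF|), giving 10.432°.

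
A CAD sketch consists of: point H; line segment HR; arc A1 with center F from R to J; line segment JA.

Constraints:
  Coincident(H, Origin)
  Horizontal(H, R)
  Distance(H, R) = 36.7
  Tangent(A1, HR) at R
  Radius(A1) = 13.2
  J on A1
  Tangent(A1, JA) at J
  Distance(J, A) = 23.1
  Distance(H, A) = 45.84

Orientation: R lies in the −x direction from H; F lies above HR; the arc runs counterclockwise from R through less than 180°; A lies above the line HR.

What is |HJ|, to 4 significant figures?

27.78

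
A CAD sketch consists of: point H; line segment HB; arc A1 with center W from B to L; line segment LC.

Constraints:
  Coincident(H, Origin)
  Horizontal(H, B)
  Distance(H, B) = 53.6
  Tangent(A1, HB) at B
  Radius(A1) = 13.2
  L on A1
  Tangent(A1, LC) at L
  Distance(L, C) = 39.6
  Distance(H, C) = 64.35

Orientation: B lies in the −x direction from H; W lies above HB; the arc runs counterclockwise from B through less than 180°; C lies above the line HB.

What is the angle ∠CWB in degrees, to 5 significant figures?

158.07°

Checks: H = (0.00, 0.00) ✓; |WL| = 13.20 ✓; ∠(WL, LC) = 90.00° ✓; |LC| = 39.60 ✓; |HC| = 64.35 ✓.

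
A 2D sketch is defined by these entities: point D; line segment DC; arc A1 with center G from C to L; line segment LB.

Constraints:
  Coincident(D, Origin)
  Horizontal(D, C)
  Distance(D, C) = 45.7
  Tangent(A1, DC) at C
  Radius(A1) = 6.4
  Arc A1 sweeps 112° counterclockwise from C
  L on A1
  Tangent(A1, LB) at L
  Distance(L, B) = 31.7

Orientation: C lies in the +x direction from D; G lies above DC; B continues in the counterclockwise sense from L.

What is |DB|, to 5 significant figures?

55.129

D is at the origin; DC is horizontal with |DC| = 45.7 and C on the +x side, so C = (45.700, 0.0000). The tangent condition forces GC to be normal to DC, so G = C + (0, 6.4) = (45.700, 6.4000). On A1, C sits at bearing -90° from G; a 112° counterclockwise sweep puts L at bearing 22°, so L = G + 6.4·(cos 22°, sin 22°) = (51.634, 8.7975). A1 meets LB tangentially, so GL is at right angles to LB, so LB runs along (−sin 22°, cos 22°); with |LB| = 31.7, B = (39.759, 38.189). Then |DB| = |B − D| = 55.129.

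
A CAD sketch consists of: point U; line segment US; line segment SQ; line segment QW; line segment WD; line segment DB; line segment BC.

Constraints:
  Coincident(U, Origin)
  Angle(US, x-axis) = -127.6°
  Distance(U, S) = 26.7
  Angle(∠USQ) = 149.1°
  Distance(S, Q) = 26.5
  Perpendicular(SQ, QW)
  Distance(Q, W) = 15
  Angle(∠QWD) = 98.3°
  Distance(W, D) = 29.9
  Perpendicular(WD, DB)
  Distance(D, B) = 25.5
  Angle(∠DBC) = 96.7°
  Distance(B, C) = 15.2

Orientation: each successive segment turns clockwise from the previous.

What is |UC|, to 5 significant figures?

38.799

U is at the origin; US runs at -127.6° with length 26.7, so S = (-16.291, -21.154). ∠USQ = 149.1° gives SQ at -158.50° from the x-axis; with |SQ| = 26.5, Q = (-40.947, -30.866). SQ ⟂ QW, so QW runs at 111.50°; with |QW| = 15.0, W = (-46.444, -16.910). ∠QWD = 98.3° gives WD at 29.800° from the x-axis; with |WD| = 29.9, D = (-20.498, -2.0506). The perpendicularity gives DB at right angles to WD, so DB runs at -60.200°; with |DB| = 25.5, B = (-7.8254, -24.179). ∠DBC = 96.7° gives BC at -143.50° from the x-axis; with |BC| = 15.2, C = (-20.044, -33.220). Then |UC| = |C − U| = 38.799.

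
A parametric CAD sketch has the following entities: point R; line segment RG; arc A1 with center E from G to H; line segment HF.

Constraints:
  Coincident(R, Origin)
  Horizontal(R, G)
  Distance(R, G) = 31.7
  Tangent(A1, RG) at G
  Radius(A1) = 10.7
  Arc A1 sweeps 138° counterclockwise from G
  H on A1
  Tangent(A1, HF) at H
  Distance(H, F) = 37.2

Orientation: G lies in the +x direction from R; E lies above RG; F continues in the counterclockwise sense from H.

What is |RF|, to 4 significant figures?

44.96

R is at the origin; R and G share the same y with |RG| = 31.7 and G on the +x side, so G = (31.70, 0.000). The tangent condition forces EG to be normal to RG, so E = G + (0, 10.7) = (31.70, 10.70). On A1, G sits at bearing -90° from E; a 138° counterclockwise sweep puts H at bearing 48°, so H = E + 10.7·(cos 48°, sin 48°) = (38.86, 18.65). A1 meets HF tangentially, so EH is at right angles to HF, so HF runs along (−sin 48°, cos 48°); with |HF| = 37.2, F = (11.21, 43.54). Then |RF| = |F − R| = 44.96.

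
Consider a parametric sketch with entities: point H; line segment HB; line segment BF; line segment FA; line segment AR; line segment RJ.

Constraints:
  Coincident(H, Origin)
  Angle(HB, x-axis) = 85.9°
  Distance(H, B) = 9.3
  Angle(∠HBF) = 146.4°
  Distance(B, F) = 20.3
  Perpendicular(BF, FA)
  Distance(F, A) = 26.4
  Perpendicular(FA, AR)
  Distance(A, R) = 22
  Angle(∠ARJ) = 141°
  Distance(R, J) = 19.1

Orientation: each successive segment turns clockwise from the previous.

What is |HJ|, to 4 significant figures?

12.75

H is at the origin; HB runs at 85.9° with length 9.3, so B = (0.6649, 9.276). ∠HBF = 146.4° gives BF at 52.30° from the x-axis; with |BF| = 20.3, F = (13.08, 25.34). BF ⟂ FA, so FA runs at -37.70°; with |FA| = 26.4, A = (33.97, 9.194). FA is perpendicular to AR, so AR runs at -127.7°; with |AR| = 22.0, R = (20.51, -8.213). ∠ARJ = 141.0° gives RJ at -166.7° from the x-axis; with |RJ| = 19.1, J = (1.926, -12.61). Then |HJ| = |J − H| = 12.75.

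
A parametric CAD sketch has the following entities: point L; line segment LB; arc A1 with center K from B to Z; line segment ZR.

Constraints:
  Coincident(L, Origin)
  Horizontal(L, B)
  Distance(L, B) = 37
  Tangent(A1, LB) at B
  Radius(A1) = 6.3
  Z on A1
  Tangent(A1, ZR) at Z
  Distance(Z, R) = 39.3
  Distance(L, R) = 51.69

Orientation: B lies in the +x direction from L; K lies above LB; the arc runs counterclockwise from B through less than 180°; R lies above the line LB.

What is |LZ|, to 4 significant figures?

43.64

L is at the origin; L and B share the same y with |LB| = 37.0 and B on the +x side, so B = (37.00, 0.000). Since A1 is tangent to LB there, KB ⟂ LB, so K = B + (0, 6.3) = (37.00, 6.300). Since KZ ⟂ ZR (tangency), |KR| = √(6.3² + 39.3²) = 39.80 regardless of where Z sits on A1. So R lies on both circle(L, 51.69) and circle(K, 39.80); the above-LB intersection is R = (26.14, 44.59). Z is the foot of the tangent from R: Z = (42.71, 8.956).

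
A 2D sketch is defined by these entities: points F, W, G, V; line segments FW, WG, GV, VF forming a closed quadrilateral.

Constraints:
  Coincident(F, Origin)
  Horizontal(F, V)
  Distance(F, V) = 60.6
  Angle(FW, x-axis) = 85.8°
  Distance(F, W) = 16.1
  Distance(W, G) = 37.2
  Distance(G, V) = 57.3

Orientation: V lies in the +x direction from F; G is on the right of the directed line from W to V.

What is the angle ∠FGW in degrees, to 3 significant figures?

9.86°

F is at the origin; F and V share the same y with |FV| = 60.6 and V in +x, so V = (60.6, 0). FW runs at 85.8° with |FW| = 16.1, so W = (1.18, 16.1). G is determined by |WG| = 37.2 and |GV| = 57.3 together: it lies at the intersection of circle(W, 37.2) and circle(V, 57.3). With |WV| = 61.6, the foot of the radical line on WV is 15.3 from W and the perpendicular offset is √(37.2² − 15.3²) = 33.9. Taking the right-of-WV solution: G = (7.15, -20.7).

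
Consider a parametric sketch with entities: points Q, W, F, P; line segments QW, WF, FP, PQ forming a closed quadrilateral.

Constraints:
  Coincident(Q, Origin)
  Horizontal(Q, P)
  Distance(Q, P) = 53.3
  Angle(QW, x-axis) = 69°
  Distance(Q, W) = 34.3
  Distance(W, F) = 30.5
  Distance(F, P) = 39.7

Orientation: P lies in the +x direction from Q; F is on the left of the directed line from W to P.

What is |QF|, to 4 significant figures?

56.85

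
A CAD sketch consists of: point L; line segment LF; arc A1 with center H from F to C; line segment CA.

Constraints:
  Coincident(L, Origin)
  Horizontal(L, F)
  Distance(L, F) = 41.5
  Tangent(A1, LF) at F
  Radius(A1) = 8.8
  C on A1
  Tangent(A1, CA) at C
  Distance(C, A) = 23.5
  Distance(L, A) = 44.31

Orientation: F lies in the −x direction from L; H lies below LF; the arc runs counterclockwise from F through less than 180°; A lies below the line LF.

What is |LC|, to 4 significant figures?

50.02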